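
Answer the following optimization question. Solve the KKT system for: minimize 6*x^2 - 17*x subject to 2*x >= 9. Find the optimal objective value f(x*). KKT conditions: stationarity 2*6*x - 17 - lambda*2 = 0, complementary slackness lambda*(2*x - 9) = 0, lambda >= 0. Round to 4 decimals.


Step 1: Try lambda = 0 (constraint inactive).
x_unc = 17/(2*6) = 1.4167
Check: 2*1.4167 = 2.8334 < 9 -- violated!
Step 2: Constraint must be active: 2*x = 9
x* = 9/2 = 4.5
lambda = (2*6*4.5 - 17)/2 = 18.5
Step 3: Compute optimal value.
f(x*) = 6*4.5^2 - 17*4.5 = 45.0


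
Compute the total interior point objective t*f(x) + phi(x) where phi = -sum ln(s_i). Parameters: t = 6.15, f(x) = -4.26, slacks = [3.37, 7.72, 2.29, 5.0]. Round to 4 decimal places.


Step 1: Compute log-barrier.
ln values: [1.2149, 2.0438, 0.8286, 1.6094]
phi = -(1.2149 + 2.0438 + 0.8286 + 1.6094) = -5.6967
Step 2: Compute augmented objective.
t*f(x) = 6.15*-4.26 = -26.199
Total = -26.199 - 5.6967 = -31.8957


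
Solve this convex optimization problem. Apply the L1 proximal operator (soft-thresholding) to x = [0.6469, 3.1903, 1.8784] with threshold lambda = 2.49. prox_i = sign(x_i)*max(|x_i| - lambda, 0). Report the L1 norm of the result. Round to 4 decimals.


Soft-thresholding with lambda = 2.49:
prox(0.6469) = sign(0.6469)*max(|0.6469| - 2.49, 0) = 0.0
prox(3.1903) = sign(3.1903)*max(|3.1903| - 2.49, 0) = 0.7003
prox(1.8784) = sign(1.8784)*max(|1.8784| - 2.49, 0) = 0.0
prox(x) = [0.0, 0.7003, 0.0]
||prox(x)||_1 = 0.0 + 0.7003 + 0.0 = 0.7003


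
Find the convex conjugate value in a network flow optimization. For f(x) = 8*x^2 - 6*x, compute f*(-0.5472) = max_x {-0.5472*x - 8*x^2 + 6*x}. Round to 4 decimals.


f*(y) = sup_x {y*x - a*x^2 - b*x} = sup_x {(y-b)*x - a*x^2}
FOC: (y - b) - 2a*x = 0 => x* = (y - b)/(2a)
x* = (-0.5472 + 6)/(2*8) = 0.3408
f*(-0.5472) = (y-b)^2/(4a) = (-0.5472 + 6)^2/(4*8)
= 29.733/32 = 0.9292


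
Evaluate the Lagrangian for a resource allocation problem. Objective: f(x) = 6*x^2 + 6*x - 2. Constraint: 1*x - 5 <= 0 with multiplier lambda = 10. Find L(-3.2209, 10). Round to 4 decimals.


Step 1: Evaluate f(x).
f(-3.2209) = 6*(-3.2209)^2 + 6*(-3.2209) - 2 = 40.9198
Step 2: Evaluate g(x).
g(-3.2209) = 1*-3.2209 - 5 = -8.2209
Step 3: Compute Lagrangian.
L = 40.9198 + 10*-8.2209 = -41.2892


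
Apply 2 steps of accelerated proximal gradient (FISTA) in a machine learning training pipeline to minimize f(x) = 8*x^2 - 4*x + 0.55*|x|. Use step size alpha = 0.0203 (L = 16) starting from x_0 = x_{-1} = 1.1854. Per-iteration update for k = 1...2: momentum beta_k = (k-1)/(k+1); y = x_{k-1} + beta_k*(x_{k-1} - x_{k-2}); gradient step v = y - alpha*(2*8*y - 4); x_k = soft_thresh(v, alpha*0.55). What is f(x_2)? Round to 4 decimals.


FISTA on f(x) = 8*x^2 - 4*x + 0.55*|x|
L = 16, alpha = 0.0203
Iteration 1: beta = 0.0, y = 1.1854 + 0.0*(1.1854 - 1.1854) = 1.1854
  grad(y) = 14.9664, v = y - alpha*grad = 0.8816
  prox(v) = soft_thresh(0.8816, 0.0112) = 0.8704
Iteration 2: beta = 0.3333, y = 0.8704 + 0.3333*(0.8704 - 1.1854) = 0.7654
  grad(y) = 8.2468, v = y - alpha*grad = 0.598
  prox(v) = soft_thresh(0.598, 0.0112) = 0.5868
f(x_2) = 8*0.5868^2 - 4*0.5868 + 0.55*|0.5868| = 0.7305


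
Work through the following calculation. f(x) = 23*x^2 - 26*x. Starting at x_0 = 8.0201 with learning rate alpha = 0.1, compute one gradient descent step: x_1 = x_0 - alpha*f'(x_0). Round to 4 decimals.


We compute the gradient at x_0 and apply the update.
f'(x) = 46*x - 26
f'(8.0201) = 46*8.0201 - 26 = 342.9246
x_1 = 8.0201 - 0.1*342.9246 = -26.2724


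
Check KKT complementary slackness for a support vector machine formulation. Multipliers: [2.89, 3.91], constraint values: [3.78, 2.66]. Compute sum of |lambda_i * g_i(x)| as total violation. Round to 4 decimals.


KKT complementary slackness check:
lambda_1 * g_1 = 2.89 * 3.78 = 10.9242
lambda_2 * g_2 = 3.91 * 2.66 = 10.4006
Total violation = 10.9242 + 10.4006 = 21.3248


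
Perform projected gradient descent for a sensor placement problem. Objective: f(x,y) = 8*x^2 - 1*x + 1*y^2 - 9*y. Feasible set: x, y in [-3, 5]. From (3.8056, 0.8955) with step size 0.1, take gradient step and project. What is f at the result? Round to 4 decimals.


Step 1: Compute gradient at (3.8056, 0.8955).
grad_x = 2*8*3.8056 - 1 = 59.8896
grad_y = 2*1*0.8955 - 9 = -7.209
Step 2: Gradient step.
x_raw = 3.8056 - 0.1*59.8896 = -2.1834
y_raw = 0.8955 - 0.1*-7.209 = 1.6164
Step 3: Project onto [-3, 5].
x_proj = clip(-2.1834) = -2.1834
y_proj = clip(1.6164) = 1.6164
Step 4: Evaluate f.
f(-2.1834, 1.6164) = 28.385


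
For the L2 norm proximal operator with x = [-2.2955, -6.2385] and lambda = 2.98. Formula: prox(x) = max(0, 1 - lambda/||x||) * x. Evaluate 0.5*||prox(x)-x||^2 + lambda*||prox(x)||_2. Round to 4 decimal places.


Step 1: Compute ||x||.
||x|| = 6.6474
Step 2: Compute scaling factor.
scale = max(0, 1 - 2.98/6.6474) = 0.5517
Step 3: prox(x) = [-1.2664, -3.4418]
||prox(x)|| = 3.6674
Step 4: Proximal objective.
0.5*||prox-x||^2 = 4.4402
lambda*||prox|| = 10.9289
Total = 15.3691


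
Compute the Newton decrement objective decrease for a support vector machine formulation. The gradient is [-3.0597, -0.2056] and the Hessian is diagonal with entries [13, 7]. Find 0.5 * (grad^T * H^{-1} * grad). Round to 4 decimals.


Step 1: H is diagonal, so H^(-1) * g = [-0.2354, -0.0294].
Step 2: g^T H^(-1) g = sum_i g_i^2 / H_ii
  = (-3.0597)^2/13 + (-0.2056)^2/7
  = 0.7201 + 0.006 = 0.7262
Step 3: Objective decrease = 0.5 * g^T H^(-1) g = 0.3631


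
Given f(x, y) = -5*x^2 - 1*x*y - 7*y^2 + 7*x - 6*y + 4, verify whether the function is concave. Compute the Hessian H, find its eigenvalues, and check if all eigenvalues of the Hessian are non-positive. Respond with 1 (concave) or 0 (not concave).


The Hessian of f(x,y) = -5*x^2 - 1*x*y - 7*y^2 + 7*x - 6*y + 4 is:
H = [[-10, -1], [-1, -14]]
Trace = -10 - 14 = -24
Determinant = -10*-14 - (-1)^2 = 139
Discriminant = (-24)^2 - 4*139 = 20.0
Eigenvalues: lambda_1 = -14.2361, lambda_2 = -9.7639
The function is concave.

1


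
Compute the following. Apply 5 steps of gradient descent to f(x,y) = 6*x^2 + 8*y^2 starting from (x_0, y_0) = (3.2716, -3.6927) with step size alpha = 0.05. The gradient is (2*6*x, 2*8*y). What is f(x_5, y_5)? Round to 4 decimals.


Gradient descent on f(x,y) = 6*x^2 + 8*y^2.
Starting point: (3.2716, -3.6927), alpha = 0.05
Step 1: grad_x = 2*6*3.2716 = 39.2592, grad_y = 2*8*-3.6927 = -59.0832
  x_1 = 3.2716 - 0.05*39.2592 = 1.3086
  y_1 = -3.6927 - 0.05*-59.0832 = -0.7385
Step 2: grad_x = 2*6*1.3086 = 15.7037, grad_y = 2*8*-0.7385 = -11.8166
  x_2 = 1.3086 - 0.05*15.7037 = 0.5235
  y_2 = -0.7385 - 0.05*-11.8166 = -0.1477
Step 3: grad_x = 2*6*0.5235 = 6.2815, grad_y = 2*8*-0.1477 = -2.3633
  x_3 = 0.5235 - 0.05*6.2815 = 0.2094
  y_3 = -0.1477 - 0.05*-2.3633 = -0.0295
Step 4: grad_x = 2*6*0.2094 = 2.5126, grad_y = 2*8*-0.0295 = -0.4727
  x_4 = 0.2094 - 0.05*2.5126 = 0.0838
  y_4 = -0.0295 - 0.05*-0.4727 = -0.0059
Step 5: grad_x = 2*6*0.0838 = 1.005, grad_y = 2*8*-0.0059 = -0.0945
  x_5 = 0.0838 - 0.05*1.005 = 0.0335
  y_5 = -0.0059 - 0.05*-0.0945 = -0.0012
f(0.0335, -0.0012) = 6*0.0335^2 + 8*(-0.0012)^2 = 0.0067


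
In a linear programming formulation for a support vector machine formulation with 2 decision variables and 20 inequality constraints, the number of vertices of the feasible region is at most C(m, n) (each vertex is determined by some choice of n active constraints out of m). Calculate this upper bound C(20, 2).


Each vertex corresponds to some choice of n active constraints out of m, so the number of vertices is at most C(m, n) = m! / (n!(m-n)!).
m = 20, n = 2
Numerator: 20 * 19
Denominator: 2! = 2
C(20, 2) = 190


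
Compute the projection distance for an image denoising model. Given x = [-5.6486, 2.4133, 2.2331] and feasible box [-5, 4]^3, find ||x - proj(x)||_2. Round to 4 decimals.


Project each component onto [-5, 4].
clip(-5.6486) = -5.0, clip(2.4133) = 2.4133, clip(2.2331) = 2.2331
Projection = [-5.0, 2.4133, 2.2331]
Squared diffs: [0.4207, 0.0, 0.0]
Distance = sqrt(0.4207) = 0.6486


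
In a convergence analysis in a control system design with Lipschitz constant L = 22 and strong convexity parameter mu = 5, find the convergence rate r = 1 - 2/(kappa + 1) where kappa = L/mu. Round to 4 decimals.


Step 1: Compute the condition number.
kappa = L/mu = 22/5 = 4.4
Step 2: Compute the convergence rate.
r = 1 - 2/(kappa + 1) = 1 - 2*mu/(L + mu) = (L - mu)/(L + mu) = 17/27 = 0.6296


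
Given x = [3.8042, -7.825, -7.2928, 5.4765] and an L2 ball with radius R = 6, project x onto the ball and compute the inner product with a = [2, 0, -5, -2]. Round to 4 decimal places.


Step 1: Compute ||x|| (intermediates to 6 decimals).
||x|| = sqrt(3.8042^2 + (-7.825)^2 + (-7.2928)^2 + 5.4765^2) = 12.604743
Step 2: Project.
Since ||x|| > R, scale = R/||x|| = 6/12.604743 = 0.476011, proj(x) = scale * x
proj(x) = [1.810841, -3.724786, -3.471453, 2.606874]
Step 3: Dot product.
a^T * proj(x) = 2*1.810841 + 0*(-3.724786) - 5*(-3.471453) - 2*2.606874 = 15.7652


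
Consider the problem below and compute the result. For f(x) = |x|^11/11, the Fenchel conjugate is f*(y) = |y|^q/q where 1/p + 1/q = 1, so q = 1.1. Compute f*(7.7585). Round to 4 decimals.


The conjugate exponent q satisfies 1/p + 1/q = 1.
p = 11, so q = 11/(11 - 1) = 1.1
|y|^q = 7.7585^1.1 = 9.5226
f*(7.7585) = 9.5226 / 1.1 = 8.6569


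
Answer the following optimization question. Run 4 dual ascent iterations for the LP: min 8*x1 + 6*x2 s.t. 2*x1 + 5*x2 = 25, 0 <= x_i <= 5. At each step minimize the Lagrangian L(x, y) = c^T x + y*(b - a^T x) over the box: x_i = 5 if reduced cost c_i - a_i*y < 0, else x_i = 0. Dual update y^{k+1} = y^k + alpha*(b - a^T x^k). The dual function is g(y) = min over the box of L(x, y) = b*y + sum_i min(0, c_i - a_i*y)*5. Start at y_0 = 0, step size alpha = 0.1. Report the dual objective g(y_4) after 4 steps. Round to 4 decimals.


Dual ascent for LP: min 8*x1 + 6*x2, 2*x1 + 5*x2 = 25, 0 <= x_i <= 5
Step 1: y^k = 0.0, reduced costs: (8.0, 6.0)
  x^k = (0.0, 0.0), subgradient = b - a^T x = 25.0
  y^{k+1} = 0.0 + 0.1*25.0 = 2.5
Step 2: y^k = 2.5, reduced costs: (3.0, -6.5)
  x^k = (0.0, 5.0), subgradient = b - a^T x = 0.0
  y^{k+1} = 2.5 + 0.1*0.0 = 2.5
Step 3: y^k = 2.5, reduced costs: (3.0, -6.5)
  x^k = (0.0, 5.0), subgradient = b - a^T x = 0.0
  y^{k+1} = 2.5 + 0.1*0.0 = 2.5
Step 4: y^k = 2.5, reduced costs: (3.0, -6.5)
  x^k = (0.0, 5.0), subgradient = b - a^T x = 0.0
  y^{k+1} = 2.5 + 0.1*0.0 = 2.5
Dual objective at y_4 = 2.5: reduced costs (3.0, -6.5), box minimizer x = (0.0, 5.0)
g(y_4) = b*y + (c1 - a1*y)*x1 + (c2 - a2*y)*x2 = 25*2.5 + 3.0*0.0 + (-6.5)*5.0 = 62.5 + 0.0 - 32.5 = 30.0


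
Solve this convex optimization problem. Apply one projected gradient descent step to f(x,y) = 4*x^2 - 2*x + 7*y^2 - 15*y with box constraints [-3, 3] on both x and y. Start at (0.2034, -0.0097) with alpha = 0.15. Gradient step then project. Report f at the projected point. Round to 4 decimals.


Step 1: Compute gradient at (0.2034, -0.0097).
grad_x = 2*4*0.2034 - 2 = -0.3728
grad_y = 2*7*-0.0097 - 15 = -15.1358
Step 2: Gradient step.
x_raw = 0.2034 - 0.15*-0.3728 = 0.2593
y_raw = -0.0097 - 0.15*-15.1358 = 2.2607
Step 3: Project onto [-3, 3].
x_proj = clip(0.2593) = 0.2593
y_proj = clip(2.2607) = 2.2607
Step 4: Evaluate f.
f(0.2593, 2.2607) = 1.6147


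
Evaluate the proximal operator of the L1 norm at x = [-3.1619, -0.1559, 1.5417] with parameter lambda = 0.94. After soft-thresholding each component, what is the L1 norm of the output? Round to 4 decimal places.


Soft-thresholding with lambda = 0.94:
prox(-3.1619) = sign(-3.1619)*max(|-3.1619| - 0.94, 0) = -2.2219
prox(-0.1559) = sign(-0.1559)*max(|-0.1559| - 0.94, 0) = 0.0
prox(1.5417) = sign(1.5417)*max(|1.5417| - 0.94, 0) = 0.6017
prox(x) = [-2.2219, 0.0, 0.6017]
||prox(x)||_1 = 2.2219 + 0.0 + 0.6017 = 2.8236


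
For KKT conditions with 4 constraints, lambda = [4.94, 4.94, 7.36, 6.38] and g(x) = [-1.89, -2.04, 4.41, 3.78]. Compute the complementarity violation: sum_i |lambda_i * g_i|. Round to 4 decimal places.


KKT complementary slackness check:
lambda_1 * g_1 = 4.94 * -1.89 = -9.3366
lambda_2 * g_2 = 4.94 * -2.04 = -10.0776
lambda_3 * g_3 = 7.36 * 4.41 = 32.4576
lambda_4 * g_4 = 6.38 * 3.78 = 24.1164
Total violation = 9.3366 + 10.0776 + 32.4576 + 24.1164 = 75.9882


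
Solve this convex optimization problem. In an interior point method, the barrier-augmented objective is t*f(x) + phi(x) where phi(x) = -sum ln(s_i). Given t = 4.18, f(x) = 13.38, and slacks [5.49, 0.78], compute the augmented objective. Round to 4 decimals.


Step 1: Compute log-barrier.
ln values: [1.7029, -0.2485]
phi = -(1.7029 - 0.2485) = -1.4545
Step 2: Compute augmented objective.
t*f(x) = 4.18*13.38 = 55.9284
Total = 55.9284 - 1.4545 = 54.4739


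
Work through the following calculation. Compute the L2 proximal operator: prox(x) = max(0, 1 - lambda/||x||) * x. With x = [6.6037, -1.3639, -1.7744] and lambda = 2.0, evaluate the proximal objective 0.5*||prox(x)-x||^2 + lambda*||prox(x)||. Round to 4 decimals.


Step 1: Compute ||x||.
||x|| = 6.9726
Step 2: Compute scaling factor.
scale = max(0, 1 - 2.0/6.9726) = 0.7132
Step 3: prox(x) = [4.7095, -0.9727, -1.2654]
||prox(x)|| = 4.9726
Step 4: Proximal objective.
0.5*||prox-x||^2 = 2.0
lambda*||prox|| = 9.9452
Total = 11.9453


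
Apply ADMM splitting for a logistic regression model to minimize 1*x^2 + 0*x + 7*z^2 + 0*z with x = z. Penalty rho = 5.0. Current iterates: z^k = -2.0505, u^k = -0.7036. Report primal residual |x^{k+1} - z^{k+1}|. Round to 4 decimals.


ADMM iteration with rho = 5.0, z^k = -2.0505, u^k = -0.7036
Step 1: x-update.
Minimize 1*x^2 + 0*x + (5.0/2)*(x + 2.0505 - 0.7036)^2
FOC: (2*1 + 5.0)*x = 0 + 5.0*(-2.0505 + 0.7036)
x^{k+1} = -0.9621
Step 2: z-update.
Minimize 7*z^2 + 0*z + (5.0/2)*(-0.9621 - z - 0.7036)^2
FOC: (2*7 + 5.0)*z = 0 + 5.0*(-0.9621 - 0.7036)
z^{k+1} = -0.4383
Step 3: u-update.
u^{k+1} = -0.7036 - 0.9621 + 0.4383 = -1.2273
Step 4: Primal residual = |-0.9621 + 0.4383| = 0.5237


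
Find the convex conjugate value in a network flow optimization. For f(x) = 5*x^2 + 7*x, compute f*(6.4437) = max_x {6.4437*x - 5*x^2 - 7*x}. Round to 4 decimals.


f*(y) = sup_x {y*x - a*x^2 - b*x} = sup_x {(y-b)*x - a*x^2}
FOC: (y - b) - 2a*x = 0 => x* = (y - b)/(2a)
x* = (6.4437 - 7)/(2*5) = -0.0556
f*(6.4437) = (y-b)^2/(4a) = (6.4437 - 7)^2/(4*5)
= 0.3095/20 = 0.0155


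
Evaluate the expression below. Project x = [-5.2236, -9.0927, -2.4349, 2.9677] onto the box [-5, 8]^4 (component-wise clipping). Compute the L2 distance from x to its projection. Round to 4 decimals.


Project each component onto [-5, 8].
clip(-5.2236) = -5.0, clip(-9.0927) = -5.0, clip(-2.4349) = -2.4349, clip(2.9677) = 2.9677
Projection = [-5.0, -5.0, -2.4349, 2.9677]
Squared diffs: [0.05, 16.7502, 0.0, 0.0]
Distance = sqrt(16.8002) = 4.0988


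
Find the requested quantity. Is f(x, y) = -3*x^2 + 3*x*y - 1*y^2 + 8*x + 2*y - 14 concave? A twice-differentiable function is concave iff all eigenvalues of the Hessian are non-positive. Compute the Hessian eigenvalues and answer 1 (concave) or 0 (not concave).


The Hessian of f(x,y) = -3*x^2 + 3*x*y - 1*y^2 + 8*x + 2*y - 14 is:
H = [[-6, 3], [3, -2]]
Trace = -6 - 2 = -8
Determinant = -6*-2 - (3)^2 = 3
Discriminant = (-8)^2 - 4*3 = 52.0
Eigenvalues: lambda_1 = -7.6056, lambda_2 = -0.3944
The function is concave.

1


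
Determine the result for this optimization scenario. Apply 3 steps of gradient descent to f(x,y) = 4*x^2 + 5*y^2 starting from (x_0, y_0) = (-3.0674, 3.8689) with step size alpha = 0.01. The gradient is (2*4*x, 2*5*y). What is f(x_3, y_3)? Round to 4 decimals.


Gradient descent on f(x,y) = 4*x^2 + 5*y^2.
Starting point: (-3.0674, 3.8689), alpha = 0.01
Step 1: grad_x = 2*4*-3.0674 = -24.5392, grad_y = 2*5*3.8689 = 38.689
  x_1 = -3.0674 - 0.01*-24.5392 = -2.822
  y_1 = 3.8689 - 0.01*38.689 = 3.482
Step 2: grad_x = 2*4*-2.822 = -22.5761, grad_y = 2*5*3.482 = 34.8201
  x_2 = -2.822 - 0.01*-22.5761 = -2.5962
  y_2 = 3.482 - 0.01*34.8201 = 3.1338
Step 3: grad_x = 2*4*-2.5962 = -20.77, grad_y = 2*5*3.1338 = 31.3381
  x_3 = -2.5962 - 0.01*-20.77 = -2.3885
  y_3 = 3.1338 - 0.01*31.3381 = 2.8204
f(-2.3885, 2.8204) = 4*(-2.3885)^2 + 5*2.8204^2 = 62.5947


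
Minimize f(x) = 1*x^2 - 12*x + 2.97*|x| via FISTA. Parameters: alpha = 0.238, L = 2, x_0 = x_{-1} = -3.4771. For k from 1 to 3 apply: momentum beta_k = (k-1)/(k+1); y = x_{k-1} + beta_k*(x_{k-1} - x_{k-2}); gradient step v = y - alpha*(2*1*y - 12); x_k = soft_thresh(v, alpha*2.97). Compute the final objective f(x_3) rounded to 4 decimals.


FISTA on f(x) = 1*x^2 - 12*x + 2.97*|x|
L = 2, alpha = 0.238
Iteration 1: beta = 0.0, y = -3.4771 + 0.0*(-3.4771 + 3.4771) = -3.4771
  grad(y) = -18.9542, v = y - alpha*grad = 1.034
  prox(v) = soft_thresh(1.034, 0.7069) = 0.3271
Iteration 2: beta = 0.3333, y = 0.3271 + 0.3333*(0.3271 + 3.4771) = 1.5952
  grad(y) = -8.8096, v = y - alpha*grad = 3.6919
  prox(v) = soft_thresh(3.6919, 0.7069) = 2.985
Iteration 3: beta = 0.5, y = 2.985 + 0.5*(2.985 - 0.3271) = 4.314
  grad(y) = -3.372, v = y - alpha*grad = 5.1165
  prox(v) = soft_thresh(5.1165, 0.7069) = 4.4097
f(x_3) = 1*4.4097^2 - 12*4.4097 + 2.97*|4.4097| = -20.3741


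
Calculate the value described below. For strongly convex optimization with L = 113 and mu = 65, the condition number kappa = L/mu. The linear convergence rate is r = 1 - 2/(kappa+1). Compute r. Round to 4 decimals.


Step 1: Compute the condition number.
kappa = L/mu = 113/65 = 1.7385
Step 2: Compute the convergence rate.
r = 1 - 2/(kappa + 1) = 1 - 2*mu/(L + mu) = (L - mu)/(L + mu) = 48/178 = 0.2697


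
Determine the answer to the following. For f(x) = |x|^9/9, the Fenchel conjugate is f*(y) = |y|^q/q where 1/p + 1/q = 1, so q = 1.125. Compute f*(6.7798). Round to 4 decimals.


The conjugate exponent q satisfies 1/p + 1/q = 1.
p = 9, so q = 9/(9 - 1) = 1.125
|y|^q = 6.7798^1.125 = 8.6123
f*(6.7798) = 8.6123 / 1.125 = 7.6554


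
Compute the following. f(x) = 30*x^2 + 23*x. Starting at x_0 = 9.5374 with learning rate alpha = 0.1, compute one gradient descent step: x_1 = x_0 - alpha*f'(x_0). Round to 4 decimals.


We compute the gradient at x_0 and apply the update.
f'(x) = 60*x + 23
f'(9.5374) = 60*9.5374 + 23 = 595.244
x_1 = 9.5374 - 0.1*595.244 = -49.987


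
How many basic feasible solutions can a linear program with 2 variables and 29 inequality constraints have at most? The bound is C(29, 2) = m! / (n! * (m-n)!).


Each vertex corresponds to some choice of n active constraints out of m, so the number of vertices is at most C(m, n) = m! / (n!(m-n)!).
m = 29, n = 2
Numerator: 29 * 28
Denominator: 2! = 2
C(29, 2) = 406


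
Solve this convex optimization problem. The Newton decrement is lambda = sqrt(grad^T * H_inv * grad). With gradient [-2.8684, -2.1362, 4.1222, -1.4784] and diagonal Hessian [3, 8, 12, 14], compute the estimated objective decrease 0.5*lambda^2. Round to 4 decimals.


Step 1: H is diagonal, so H^(-1) * g = [-0.9561, -0.267, 0.3435, -0.1056].
Step 2: g^T H^(-1) g = sum_i g_i^2 / H_ii
  = (-2.8684)^2/3 + (-2.1362)^2/8 + (4.1222)^2/12 + (-1.4784)^2/14
  = 2.7426 + 0.5704 + 1.416 + 0.1561 = 4.8852
Step 3: Objective decrease = 0.5 * g^T H^(-1) g = 2.4426


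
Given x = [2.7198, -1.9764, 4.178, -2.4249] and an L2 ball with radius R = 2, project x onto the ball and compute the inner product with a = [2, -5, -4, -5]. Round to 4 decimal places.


Step 1: Compute ||x|| (intermediates to 6 decimals).
||x|| = sqrt(2.7198^2 + (-1.9764)^2 + 4.178^2 + (-2.4249)^2) = 5.885516
Step 2: Project.
Since ||x|| > R, scale = R/||x|| = 2/5.885516 = 0.339817, proj(x) = scale * x
proj(x) = [0.924234, -0.671614, 1.419755, -0.824022]
Step 3: Dot product.
a^T * proj(x) = 2*0.924234 - 5*(-0.671614) - 4*1.419755 - 5*(-0.824022) = 3.6476


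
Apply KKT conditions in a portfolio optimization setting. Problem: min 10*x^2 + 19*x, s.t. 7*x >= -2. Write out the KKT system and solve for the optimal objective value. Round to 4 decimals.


Step 1: Try lambda = 0 (constraint inactive).
x_unc = -19/(2*10) = -0.95
Check: 7*-0.95 = -6.65 < -2 -- violated!
Step 2: Constraint must be active: 7*x = -2
x* = -2/7 = -0.2857 (rounded; the exact value -2/7 is used below)
lambda = (2*10*(-2/7) + 19)/7 = 1.898
Step 3: Compute optimal value.
f(x*) = 10*(-2/7)^2 + 19*(-2/7) = -4.6122


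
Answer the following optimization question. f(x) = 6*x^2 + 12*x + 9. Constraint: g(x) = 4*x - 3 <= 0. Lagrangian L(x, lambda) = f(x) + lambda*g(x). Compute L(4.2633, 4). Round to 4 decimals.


Step 1: Evaluate f(x).
f(4.2633) = 6*4.2633^2 + 12*4.2633 + 9 = 169.214
Step 2: Evaluate g(x).
g(4.2633) = 4*4.2633 - 3 = 14.0532
Step 3: Compute Lagrangian.
L = 169.214 + 4*14.0532 = 225.4268


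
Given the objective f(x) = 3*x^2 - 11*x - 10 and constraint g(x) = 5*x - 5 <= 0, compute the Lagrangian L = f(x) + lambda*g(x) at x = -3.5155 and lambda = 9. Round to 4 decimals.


Step 1: Evaluate f(x).
f(-3.5155) = 3*(-3.5155)^2 - 11*(-3.5155) - 10 = 65.7467
Step 2: Evaluate g(x).
g(-3.5155) = 5*-3.5155 - 5 = -22.5775
Step 3: Compute Lagrangian.
L = 65.7467 + 9*-22.5775 = -137.4508


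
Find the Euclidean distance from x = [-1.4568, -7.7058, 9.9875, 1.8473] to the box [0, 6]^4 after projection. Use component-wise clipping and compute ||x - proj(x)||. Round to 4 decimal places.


Project each component onto [0, 6].
clip(-1.4568) = 0.0, clip(-7.7058) = 0.0, clip(9.9875) = 6.0, clip(1.8473) = 1.8473
Projection = [0.0, 0.0, 6.0, 1.8473]
Squared diffs: [2.1223, 59.3794, 15.9002, 0.0]
Distance = sqrt(77.4019) = 8.7978


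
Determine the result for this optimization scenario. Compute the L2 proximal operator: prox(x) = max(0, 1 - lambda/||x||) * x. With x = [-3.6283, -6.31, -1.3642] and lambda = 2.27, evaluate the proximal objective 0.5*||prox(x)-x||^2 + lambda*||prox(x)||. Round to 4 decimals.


Step 1: Compute ||x||.
||x|| = 7.4055
Step 2: Compute scaling factor.
scale = max(0, 1 - 2.27/7.4055) = 0.6935
Step 3: prox(x) = [-2.5161, -4.3758, -0.946]
||prox(x)|| = 5.1355
Step 4: Proximal objective.
0.5*||prox-x||^2 = 2.5765
lambda*||prox|| = 11.6576
Total = 14.2341


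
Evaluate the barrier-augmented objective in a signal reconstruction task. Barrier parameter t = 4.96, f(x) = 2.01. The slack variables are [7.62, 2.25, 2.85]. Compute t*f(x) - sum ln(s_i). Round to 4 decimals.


Step 1: Compute log-barrier.
ln values: [2.0308, 0.8109, 1.0473]
phi = -(2.0308 + 0.8109 + 1.0473) = -3.889
Step 2: Compute augmented objective.
t*f(x) = 4.96*2.01 = 9.9696
Total = 9.9696 - 3.889 = 6.0806


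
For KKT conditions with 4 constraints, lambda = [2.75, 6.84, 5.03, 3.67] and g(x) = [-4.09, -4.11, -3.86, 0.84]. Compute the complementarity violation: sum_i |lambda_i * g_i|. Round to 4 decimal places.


KKT complementary slackness check:
lambda_1 * g_1 = 2.75 * -4.09 = -11.2475
lambda_2 * g_2 = 6.84 * -4.11 = -28.1124
lambda_3 * g_3 = 5.03 * -3.86 = -19.4158
lambda_4 * g_4 = 3.67 * 0.84 = 3.0828
Total violation = 11.2475 + 28.1124 + 19.4158 + 3.0828 = 61.8585


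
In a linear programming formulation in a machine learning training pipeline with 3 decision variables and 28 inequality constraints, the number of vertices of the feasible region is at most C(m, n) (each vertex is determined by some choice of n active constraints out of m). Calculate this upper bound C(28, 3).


Each vertex corresponds to some choice of n active constraints out of m, so the number of vertices is at most C(m, n) = m! / (n!(m-n)!).
m = 28, n = 3
Numerator: 28 * 27 * 26
Denominator: 3! = 6
C(28, 3) = 3276


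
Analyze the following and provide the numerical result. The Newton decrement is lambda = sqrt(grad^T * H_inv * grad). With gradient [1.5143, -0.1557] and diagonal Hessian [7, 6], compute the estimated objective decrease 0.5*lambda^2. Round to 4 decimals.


Step 1: H is diagonal, so H^(-1) * g = [0.2163, -0.026].
Step 2: g^T H^(-1) g = sum_i g_i^2 / H_ii
  = (1.5143)^2/7 + (-0.1557)^2/6
  = 0.3276 + 0.004 = 0.3316
Step 3: Objective decrease = 0.5 * g^T H^(-1) g = 0.1658


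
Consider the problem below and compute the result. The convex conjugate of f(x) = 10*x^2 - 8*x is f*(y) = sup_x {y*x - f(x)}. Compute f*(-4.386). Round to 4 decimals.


f*(y) = sup_x {y*x - a*x^2 - b*x} = sup_x {(y-b)*x - a*x^2}
FOC: (y - b) - 2a*x = 0 => x* = (y - b)/(2a)
x* = (-4.386 + 8)/(2*10) = 0.1807
f*(-4.386) = (y-b)^2/(4a) = (-4.386 + 8)^2/(4*10)
= 13.061/40 = 0.3265


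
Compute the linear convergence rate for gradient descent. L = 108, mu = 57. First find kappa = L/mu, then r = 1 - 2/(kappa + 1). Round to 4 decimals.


Step 1: Compute the condition number.
kappa = L/mu = 108/57 = 1.8947
Step 2: Compute the convergence rate.
r = 1 - 2/(kappa + 1) = 1 - 2*mu/(L + mu) = (L - mu)/(L + mu) = 51/165 = 0.3091


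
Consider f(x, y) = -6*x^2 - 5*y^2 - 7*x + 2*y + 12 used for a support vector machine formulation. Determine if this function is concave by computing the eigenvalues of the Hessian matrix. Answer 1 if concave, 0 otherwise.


The Hessian of f(x,y) = -6*x^2 - 5*y^2 - 7*x + 2*y + 12 is:
H = [[-12, 0], [0, -10]]
Trace = -12 - 10 = -22
Determinant = -12*-10 - (0)^2 = 120
Discriminant = (-22)^2 - 4*120 = 4.0
Eigenvalues: lambda_1 = -12.0, lambda_2 = -10.0
The function is concave.

1


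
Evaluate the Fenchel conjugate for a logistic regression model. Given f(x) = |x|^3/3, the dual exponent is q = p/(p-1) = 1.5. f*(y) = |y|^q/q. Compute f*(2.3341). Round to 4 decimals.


The conjugate exponent q satisfies 1/p + 1/q = 1.
p = 3, so q = 3/(3 - 1) = 1.5
|y|^q = 2.3341^1.5 = 3.566
f*(2.3341) = 3.566 / 1.5 = 2.3773


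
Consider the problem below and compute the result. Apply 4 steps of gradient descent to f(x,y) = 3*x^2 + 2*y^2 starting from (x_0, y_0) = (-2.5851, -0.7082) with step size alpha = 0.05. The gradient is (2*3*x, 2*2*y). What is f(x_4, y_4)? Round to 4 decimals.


Gradient descent on f(x,y) = 3*x^2 + 2*y^2.
Starting point: (-2.5851, -0.7082), alpha = 0.05
Step 1: grad_x = 2*3*-2.5851 = -15.5106, grad_y = 2*2*-0.7082 = -2.8328
  x_1 = -2.5851 - 0.05*-15.5106 = -1.8096
  y_1 = -0.7082 - 0.05*-2.8328 = -0.5666
Step 2: grad_x = 2*3*-1.8096 = -10.8574, grad_y = 2*2*-0.5666 = -2.2662
  x_2 = -1.8096 - 0.05*-10.8574 = -1.2667
  y_2 = -0.5666 - 0.05*-2.2662 = -0.4532
Step 3: grad_x = 2*3*-1.2667 = -7.6002, grad_y = 2*2*-0.4532 = -1.813
  x_3 = -1.2667 - 0.05*-7.6002 = -0.8867
  y_3 = -0.4532 - 0.05*-1.813 = -0.3626
Step 4: grad_x = 2*3*-0.8867 = -5.3201, grad_y = 2*2*-0.3626 = -1.4504
  x_4 = -0.8867 - 0.05*-5.3201 = -0.6207
  y_4 = -0.3626 - 0.05*-1.4504 = -0.2901
f(-0.6207, -0.2901) = 3*(-0.6207)^2 + 2*(-0.2901)^2 = 1.324


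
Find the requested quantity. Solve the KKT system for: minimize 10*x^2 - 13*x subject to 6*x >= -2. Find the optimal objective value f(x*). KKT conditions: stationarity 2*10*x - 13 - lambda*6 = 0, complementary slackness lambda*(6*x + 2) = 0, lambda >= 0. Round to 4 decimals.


Step 1: Try lambda = 0 (constraint inactive).
Stationarity: 2*10*x - 13 = 0
x* = 13/(2*10) = 0.65
Check constraint: 6*0.65 = 3.9 >= -2 -- satisfied.
Step 2: Compute optimal value.
f(x*) = 10*0.65^2 - 13*0.65 = -4.225


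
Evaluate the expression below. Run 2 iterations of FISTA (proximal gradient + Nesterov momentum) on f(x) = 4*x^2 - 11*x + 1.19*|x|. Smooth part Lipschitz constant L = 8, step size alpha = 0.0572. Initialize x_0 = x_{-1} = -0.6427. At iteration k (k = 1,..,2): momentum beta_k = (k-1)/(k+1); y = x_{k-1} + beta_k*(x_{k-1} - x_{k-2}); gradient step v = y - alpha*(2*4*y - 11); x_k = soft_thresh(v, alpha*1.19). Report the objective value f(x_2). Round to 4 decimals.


FISTA on f(x) = 4*x^2 - 11*x + 1.19*|x|
L = 8, alpha = 0.0572
Iteration 1: beta = 0.0, y = -0.6427 + 0.0*(-0.6427 + 0.6427) = -0.6427
  grad(y) = -16.1416, v = y - alpha*grad = 0.2806
  prox(v) = soft_thresh(0.2806, 0.0681) = 0.2125
Iteration 2: beta = 0.3333, y = 0.2125 + 0.3333*(0.2125 + 0.6427) = 0.4976
  grad(y) = -7.0191, v = y - alpha*grad = 0.8991
  prox(v) = soft_thresh(0.8991, 0.0681) = 0.831
f(x_2) = 4*0.831^2 - 11*0.831 + 1.19*|0.831| = -5.39


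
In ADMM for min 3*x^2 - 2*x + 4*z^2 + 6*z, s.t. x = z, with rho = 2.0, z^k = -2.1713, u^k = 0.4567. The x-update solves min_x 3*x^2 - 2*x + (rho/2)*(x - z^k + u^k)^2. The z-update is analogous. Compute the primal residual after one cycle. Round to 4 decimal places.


ADMM iteration with rho = 2.0, z^k = -2.1713, u^k = 0.4567
Step 1: x-update.
Minimize 3*x^2 - 2*x + (2.0/2)*(x + 2.1713 + 0.4567)^2
FOC: (2*3 + 2.0)*x = 2 + 2.0*(-2.1713 - 0.4567)
x^{k+1} = -0.407
Step 2: z-update.
Minimize 4*z^2 + 6*z + (2.0/2)*(-0.407 - z + 0.4567)^2
FOC: (2*4 + 2.0)*z = -6 + 2.0*(-0.407 + 0.4567)
z^{k+1} = -0.5901
Step 3: u-update.
u^{k+1} = 0.4567 - 0.407 + 0.5901 = 0.6398
Step 4: Primal residual = |-0.407 + 0.5901| = 0.1831


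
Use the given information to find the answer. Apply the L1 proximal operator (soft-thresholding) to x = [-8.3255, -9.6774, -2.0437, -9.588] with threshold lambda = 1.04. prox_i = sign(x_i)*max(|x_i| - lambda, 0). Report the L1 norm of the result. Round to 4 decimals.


Soft-thresholding with lambda = 1.04:
prox(-8.3255) = sign(-8.3255)*max(|-8.3255| - 1.04, 0) = -7.2855
prox(-9.6774) = sign(-9.6774)*max(|-9.6774| - 1.04, 0) = -8.6374
prox(-2.0437) = sign(-2.0437)*max(|-2.0437| - 1.04, 0) = -1.0037
prox(-9.588) = sign(-9.588)*max(|-9.588| - 1.04, 0) = -8.548
prox(x) = [-7.2855, -8.6374, -1.0037, -8.548]
||prox(x)||_1 = 7.2855 + 8.6374 + 1.0037 + 8.548 = 25.4746


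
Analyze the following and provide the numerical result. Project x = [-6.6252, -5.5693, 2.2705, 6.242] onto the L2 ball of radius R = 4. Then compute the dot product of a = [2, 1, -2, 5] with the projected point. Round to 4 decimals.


Step 1: Compute ||x|| (intermediates to 6 decimals).
||x|| = sqrt((-6.6252)^2 + (-5.5693)^2 + 2.2705^2 + 6.242^2) = 10.910001
Step 2: Project.
Since ||x|| > R, scale = R/||x|| = 4/10.910001 = 0.366636, proj(x) = scale * x
proj(x) = [-2.429037, -2.041906, 0.832447, 2.288542]
Step 3: Dot product.
a^T * proj(x) = 2*(-2.429037) + 1*(-2.041906) - 2*0.832447 + 5*2.288542 = 2.8778


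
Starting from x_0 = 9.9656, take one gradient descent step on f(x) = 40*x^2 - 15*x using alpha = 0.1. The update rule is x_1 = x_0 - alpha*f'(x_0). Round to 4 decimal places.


We compute the gradient at x_0 and apply the update.
f'(x) = 80*x - 15
f'(9.9656) = 80*9.9656 - 15 = 782.248
x_1 = 9.9656 - 0.1*782.248 = -68.2592


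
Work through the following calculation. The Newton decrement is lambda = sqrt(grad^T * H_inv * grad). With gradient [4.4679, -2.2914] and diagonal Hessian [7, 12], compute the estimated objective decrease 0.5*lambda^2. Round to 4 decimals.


Step 1: H is diagonal, so H^(-1) * g = [0.6383, -0.191].
Step 2: g^T H^(-1) g = sum_i g_i^2 / H_ii
  = (4.4679)^2/7 + (-2.2914)^2/12
  = 2.8517 + 0.4375 = 3.2893
Step 3: Objective decrease = 0.5 * g^T H^(-1) g = 1.6446


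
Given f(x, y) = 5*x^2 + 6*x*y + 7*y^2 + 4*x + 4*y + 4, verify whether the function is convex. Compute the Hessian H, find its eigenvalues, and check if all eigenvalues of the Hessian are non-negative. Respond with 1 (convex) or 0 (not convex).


The Hessian of f(x,y) = 5*x^2 + 6*x*y + 7*y^2 + 4*x + 4*y + 4 is:
H = [[10, 6], [6, 14]]
Trace = 10 + 14 = 24
Determinant = 10*14 - (6)^2 = 104
Discriminant = (24)^2 - 4*104 = 160.0
Eigenvalues: lambda_1 = 5.6754, lambda_2 = 18.3246
The function is convex.

1


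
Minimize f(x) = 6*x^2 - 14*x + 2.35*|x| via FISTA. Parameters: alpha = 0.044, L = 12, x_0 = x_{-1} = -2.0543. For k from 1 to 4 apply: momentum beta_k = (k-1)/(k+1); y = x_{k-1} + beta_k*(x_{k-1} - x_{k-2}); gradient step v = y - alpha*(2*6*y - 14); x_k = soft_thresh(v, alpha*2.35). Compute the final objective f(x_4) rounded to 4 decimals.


FISTA on f(x) = 6*x^2 - 14*x + 2.35*|x|
L = 12, alpha = 0.044
Iteration 1: beta = 0.0, y = -2.0543 + 0.0*(-2.0543 + 2.0543) = -2.0543
  grad(y) = -38.6516, v = y - alpha*grad = -0.3536
  prox(v) = soft_thresh(-0.3536, 0.1034) = -0.2502
Iteration 2: beta = 0.3333, y = -0.2502 + 0.3333*(-0.2502 + 2.0543) = 0.3511
  grad(y) = -9.7865, v = y - alpha*grad = 0.7817
  prox(v) = soft_thresh(0.7817, 0.1034) = 0.6783
Iteration 3: beta = 0.5, y = 0.6783 + 0.5*(0.6783 + 0.2502) = 1.1426
  grad(y) = -0.2886, v = y - alpha*grad = 1.1553
  prox(v) = soft_thresh(1.1553, 0.1034) = 1.0519
Iteration 4: beta = 0.6, y = 1.0519 + 0.6*(1.0519 - 0.6783) = 1.2761
  grad(y) = 1.3127, v = y - alpha*grad = 1.2183
  prox(v) = soft_thresh(1.2183, 0.1034) = 1.1149
f(x_4) = 6*1.1149^2 - 14*1.1149 + 2.35*|1.1149| = -5.5306


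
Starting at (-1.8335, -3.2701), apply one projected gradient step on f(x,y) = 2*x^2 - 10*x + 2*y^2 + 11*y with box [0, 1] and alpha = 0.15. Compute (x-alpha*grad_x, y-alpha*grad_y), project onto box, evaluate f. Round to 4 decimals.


Step 1: Compute gradient at (-1.8335, -3.2701).
grad_x = 2*2*-1.8335 - 10 = -17.334
grad_y = 2*2*-3.2701 + 11 = -2.0804
Step 2: Gradient step.
x_raw = -1.8335 - 0.15*-17.334 = 0.7666
y_raw = -3.2701 - 0.15*-2.0804 = -2.958
Step 3: Project onto [0, 1].
x_proj = clip(0.7666) = 0.7666
y_proj = clip(-2.958) = 0.0
Step 4: Evaluate f.
f(0.7666, 0.0) = -6.4906


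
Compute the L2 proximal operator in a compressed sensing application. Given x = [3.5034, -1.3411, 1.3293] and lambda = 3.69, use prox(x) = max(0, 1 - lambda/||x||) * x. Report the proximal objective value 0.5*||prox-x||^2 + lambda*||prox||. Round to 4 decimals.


Step 1: Compute ||x||.
||x|| = 3.9799
Step 2: Compute scaling factor.
scale = max(0, 1 - 3.69/3.9799) = 0.0728
Step 3: prox(x) = [0.2552, -0.0977, 0.0968]
||prox(x)|| = 0.2899
Step 4: Proximal objective.
0.5*||prox-x||^2 = 6.8081
lambda*||prox|| = 1.0697
Total = 7.8777


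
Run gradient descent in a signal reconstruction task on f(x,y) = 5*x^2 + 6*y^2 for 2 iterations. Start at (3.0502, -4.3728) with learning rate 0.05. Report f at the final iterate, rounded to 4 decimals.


Gradient descent on f(x,y) = 5*x^2 + 6*y^2.
Starting point: (3.0502, -4.3728), alpha = 0.05
Step 1: grad_x = 2*5*3.0502 = 30.502, grad_y = 2*6*-4.3728 = -52.4736
  x_1 = 3.0502 - 0.05*30.502 = 1.5251
  y_1 = -4.3728 - 0.05*-52.4736 = -1.7491
Step 2: grad_x = 2*5*1.5251 = 15.251, grad_y = 2*6*-1.7491 = -20.9894
  x_2 = 1.5251 - 0.05*15.251 = 0.7626
  y_2 = -1.7491 - 0.05*-20.9894 = -0.6996
f(0.7626, -0.6996) = 5*0.7626^2 + 6*(-0.6996)^2 = 5.8445


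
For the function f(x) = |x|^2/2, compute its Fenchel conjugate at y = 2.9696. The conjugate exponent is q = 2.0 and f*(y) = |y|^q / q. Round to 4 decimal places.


The conjugate exponent q satisfies 1/p + 1/q = 1.
p = 2, so q = 2/(2 - 1) = 2.0
|y|^q = 2.9696^2.0 = 8.8185
f*(2.9696) = 8.8185 / 2.0 = 4.4093


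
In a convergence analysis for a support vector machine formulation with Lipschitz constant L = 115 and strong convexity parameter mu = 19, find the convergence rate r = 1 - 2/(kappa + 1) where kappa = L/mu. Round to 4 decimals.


Step 1: Compute the condition number.
kappa = L/mu = 115/19 = 6.0526
Step 2: Compute the convergence rate.
r = 1 - 2/(kappa + 1) = 1 - 2*mu/(L + mu) = (L - mu)/(L + mu) = 96/134 = 0.7164


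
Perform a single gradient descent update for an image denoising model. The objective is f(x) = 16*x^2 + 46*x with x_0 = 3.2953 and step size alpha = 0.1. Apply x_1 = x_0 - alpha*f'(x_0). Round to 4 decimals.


We compute the gradient at x_0 and apply the update.
f'(x) = 32*x + 46
f'(3.2953) = 32*3.2953 + 46 = 151.4496
x_1 = 3.2953 - 0.1*151.4496 = -11.8497


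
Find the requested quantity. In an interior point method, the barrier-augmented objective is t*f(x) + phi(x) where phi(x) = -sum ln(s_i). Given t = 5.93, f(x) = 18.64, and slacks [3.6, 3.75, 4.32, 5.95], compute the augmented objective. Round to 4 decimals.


Step 1: Compute log-barrier.
ln values: [1.2809, 1.3218, 1.4633, 1.7834]
phi = -(1.2809 + 1.3218 + 1.4633 + 1.7834) = -5.8493
Step 2: Compute augmented objective.
t*f(x) = 5.93*18.64 = 110.5352
Total = 110.5352 - 5.8493 = 104.6859


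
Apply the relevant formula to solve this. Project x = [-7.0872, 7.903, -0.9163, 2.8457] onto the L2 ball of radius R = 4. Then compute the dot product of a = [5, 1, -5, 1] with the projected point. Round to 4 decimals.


Step 1: Compute ||x|| (intermediates to 6 decimals).
||x|| = sqrt((-7.0872)^2 + 7.903^2 + (-0.9163)^2 + 2.8457^2) = 11.028301
Step 2: Project.
Since ||x|| > R, scale = R/||x|| = 4/11.028301 = 0.362703, proj(x) = scale * x
proj(x) = [-2.570549, 2.866442, -0.332345, 1.032144]
Step 3: Dot product.
a^T * proj(x) = 5*(-2.570549) + 1*2.866442 - 5*(-0.332345) + 1*1.032144 = -7.2924


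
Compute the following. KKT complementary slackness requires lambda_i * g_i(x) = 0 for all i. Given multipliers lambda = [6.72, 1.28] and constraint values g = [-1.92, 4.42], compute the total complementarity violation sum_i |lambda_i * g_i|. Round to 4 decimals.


KKT complementary slackness check:
lambda_1 * g_1 = 6.72 * -1.92 = -12.9024
lambda_2 * g_2 = 1.28 * 4.42 = 5.6576
Total violation = 12.9024 + 5.6576 = 18.56


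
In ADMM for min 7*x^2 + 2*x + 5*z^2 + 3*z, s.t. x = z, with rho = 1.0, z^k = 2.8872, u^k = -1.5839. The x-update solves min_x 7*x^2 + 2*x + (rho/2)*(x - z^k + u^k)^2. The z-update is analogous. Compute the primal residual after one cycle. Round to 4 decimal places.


ADMM iteration with rho = 1.0, z^k = 2.8872, u^k = -1.5839
Step 1: x-update.
Minimize 7*x^2 + 2*x + (1.0/2)*(x - 2.8872 - 1.5839)^2
FOC: (2*7 + 1.0)*x = -2 + 1.0*(2.8872 + 1.5839)
x^{k+1} = 0.1647
Step 2: z-update.
Minimize 5*z^2 + 3*z + (1.0/2)*(0.1647 - z - 1.5839)^2
FOC: (2*5 + 1.0)*z = -3 + 1.0*(0.1647 - 1.5839)
z^{k+1} = -0.4017
Step 3: u-update.
u^{k+1} = -1.5839 + 0.1647 + 0.4017 = -1.0174
Step 4: Primal residual = |0.1647 + 0.4017| = 0.5665


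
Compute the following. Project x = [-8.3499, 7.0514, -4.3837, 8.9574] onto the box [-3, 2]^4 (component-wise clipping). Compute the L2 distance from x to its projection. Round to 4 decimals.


Project each component onto [-3, 2].
clip(-8.3499) = -3.0, clip(7.0514) = 2.0, clip(-4.3837) = -3.0, clip(8.9574) = 2.0
Projection = [-3.0, 2.0, -3.0, 2.0]
Squared diffs: [28.6214, 25.5166, 1.9146, 48.4054]
Distance = sqrt(104.458) = 10.2205


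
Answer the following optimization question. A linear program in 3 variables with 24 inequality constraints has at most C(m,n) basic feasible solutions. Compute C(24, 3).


Each vertex corresponds to some choice of n active constraints out of m, so the number of vertices is at most C(m, n) = m! / (n!(m-n)!).
m = 24, n = 3
Numerator: 24 * 23 * 22
Denominator: 3! = 6
C(24, 3) = 2024


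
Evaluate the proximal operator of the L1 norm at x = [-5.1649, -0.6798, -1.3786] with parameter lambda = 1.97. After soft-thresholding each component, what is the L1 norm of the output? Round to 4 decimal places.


Soft-thresholding with lambda = 1.97:
prox(-5.1649) = sign(-5.1649)*max(|-5.1649| - 1.97, 0) = -3.1949
prox(-0.6798) = sign(-0.6798)*max(|-0.6798| - 1.97, 0) = 0.0
prox(-1.3786) = sign(-1.3786)*max(|-1.3786| - 1.97, 0) = 0.0
prox(x) = [-3.1949, 0.0, 0.0]
||prox(x)||_1 = 3.1949 + 0.0 + 0.0 = 3.1949


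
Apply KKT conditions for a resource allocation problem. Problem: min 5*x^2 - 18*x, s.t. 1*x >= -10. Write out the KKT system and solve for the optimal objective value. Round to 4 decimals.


Step 1: Try lambda = 0 (constraint inactive).
Stationarity: 2*5*x - 18 = 0
x* = 18/(2*5) = 1.8
Check constraint: 1*1.8 = 1.8 >= -10 -- satisfied.
Step 2: Compute optimal value.
f(x*) = 5*1.8^2 - 18*1.8 = -16.2


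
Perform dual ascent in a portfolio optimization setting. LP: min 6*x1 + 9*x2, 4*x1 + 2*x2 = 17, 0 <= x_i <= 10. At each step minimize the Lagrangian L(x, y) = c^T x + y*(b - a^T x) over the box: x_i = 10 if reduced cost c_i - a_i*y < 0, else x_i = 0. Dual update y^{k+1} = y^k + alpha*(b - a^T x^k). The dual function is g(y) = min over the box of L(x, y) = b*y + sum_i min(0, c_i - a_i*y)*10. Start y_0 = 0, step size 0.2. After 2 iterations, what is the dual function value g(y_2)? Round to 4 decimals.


Dual ascent for LP: min 6*x1 + 9*x2, 4*x1 + 2*x2 = 17, 0 <= x_i <= 10
Step 1: y^k = 0.0, reduced costs: (6.0, 9.0)
  x^k = (0.0, 0.0), subgradient = b - a^T x = 17.0
  y^{k+1} = 0.0 + 0.2*17.0 = 3.4
Step 2: y^k = 3.4, reduced costs: (-7.6, 2.2)
  x^k = (10.0, 0.0), subgradient = b - a^T x = -23.0
  y^{k+1} = 3.4 + 0.2*-23.0 = -1.2
Dual objective at y_2 = -1.2: reduced costs (10.8, 11.4), box minimizer x = (0.0, 0.0)
g(y_2) = b*y + (c1 - a1*y)*x1 + (c2 - a2*y)*x2 = 17*(-1.2) + 10.8*0.0 + 11.4*0.0 = -20.4 + 0.0 + 0.0 = -20.4
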